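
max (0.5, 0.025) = 0.5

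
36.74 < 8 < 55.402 False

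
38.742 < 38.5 False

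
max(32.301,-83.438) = 32.301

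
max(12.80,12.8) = 12.8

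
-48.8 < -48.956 False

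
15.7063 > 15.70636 False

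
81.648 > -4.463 True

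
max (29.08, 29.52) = 29.52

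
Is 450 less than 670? Yes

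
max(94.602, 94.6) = 94.602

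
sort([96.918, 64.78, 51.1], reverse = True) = [96.918, 64.78, 51.1]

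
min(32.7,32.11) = 32.11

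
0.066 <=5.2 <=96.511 True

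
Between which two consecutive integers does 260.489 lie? 260 and 261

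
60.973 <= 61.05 True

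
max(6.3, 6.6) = 6.6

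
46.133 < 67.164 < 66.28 False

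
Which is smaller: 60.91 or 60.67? 60.67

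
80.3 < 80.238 False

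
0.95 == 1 False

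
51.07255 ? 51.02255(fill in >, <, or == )>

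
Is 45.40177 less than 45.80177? Yes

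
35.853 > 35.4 True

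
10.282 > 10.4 False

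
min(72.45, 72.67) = 72.45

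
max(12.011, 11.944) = 12.011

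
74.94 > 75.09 False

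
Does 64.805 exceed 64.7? Yes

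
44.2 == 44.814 False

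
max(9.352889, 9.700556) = 9.700556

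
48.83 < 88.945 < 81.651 False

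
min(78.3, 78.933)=78.3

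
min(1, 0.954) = 0.954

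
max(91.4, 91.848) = 91.848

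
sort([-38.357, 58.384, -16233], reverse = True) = [58.384, -38.357, -16233]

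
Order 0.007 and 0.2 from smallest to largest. 0.007, 0.2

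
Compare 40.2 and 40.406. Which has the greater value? 40.406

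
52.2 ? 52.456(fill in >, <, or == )<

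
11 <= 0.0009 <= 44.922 False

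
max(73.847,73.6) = 73.847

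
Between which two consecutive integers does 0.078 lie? 0 and 1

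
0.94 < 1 True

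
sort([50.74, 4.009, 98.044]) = [4.009, 50.74, 98.044]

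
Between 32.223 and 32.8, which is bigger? 32.8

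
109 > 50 True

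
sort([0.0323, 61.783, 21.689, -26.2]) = [-26.2, 0.0323, 21.689, 61.783]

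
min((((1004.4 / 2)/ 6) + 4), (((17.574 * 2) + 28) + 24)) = 87.148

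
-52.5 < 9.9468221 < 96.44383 True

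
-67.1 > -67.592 True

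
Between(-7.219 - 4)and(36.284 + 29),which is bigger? (36.284 + 29)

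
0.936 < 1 True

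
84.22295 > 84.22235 True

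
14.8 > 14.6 True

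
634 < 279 False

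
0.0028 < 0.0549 True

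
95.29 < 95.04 False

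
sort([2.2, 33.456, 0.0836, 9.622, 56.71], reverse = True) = [56.71, 33.456, 9.622, 2.2, 0.0836]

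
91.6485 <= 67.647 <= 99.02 False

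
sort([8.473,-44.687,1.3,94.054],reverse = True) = [94.054,8.473,1.3,-44.687]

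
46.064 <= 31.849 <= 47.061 False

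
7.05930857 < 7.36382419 True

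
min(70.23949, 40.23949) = 40.23949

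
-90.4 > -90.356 False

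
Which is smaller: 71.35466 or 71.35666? 71.35466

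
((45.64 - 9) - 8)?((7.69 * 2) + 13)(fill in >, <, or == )>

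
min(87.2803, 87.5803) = 87.2803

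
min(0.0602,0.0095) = 0.0095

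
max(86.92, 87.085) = 87.085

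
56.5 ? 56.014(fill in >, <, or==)>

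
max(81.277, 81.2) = 81.277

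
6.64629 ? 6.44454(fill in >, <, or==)>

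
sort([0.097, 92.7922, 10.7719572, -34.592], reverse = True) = [92.7922, 10.7719572, 0.097, -34.592]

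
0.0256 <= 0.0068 False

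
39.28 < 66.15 True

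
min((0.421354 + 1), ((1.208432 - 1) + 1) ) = 1.208432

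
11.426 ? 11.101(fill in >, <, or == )>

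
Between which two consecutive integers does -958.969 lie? -959 and -958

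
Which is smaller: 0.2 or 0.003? 0.003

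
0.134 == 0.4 False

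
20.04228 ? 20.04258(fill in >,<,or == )<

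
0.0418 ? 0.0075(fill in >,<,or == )>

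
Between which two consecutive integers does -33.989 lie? -34 and -33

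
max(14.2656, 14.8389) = 14.8389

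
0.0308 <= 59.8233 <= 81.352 True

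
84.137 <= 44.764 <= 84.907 False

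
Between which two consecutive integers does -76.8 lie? -77 and -76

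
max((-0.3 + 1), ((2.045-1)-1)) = 0.7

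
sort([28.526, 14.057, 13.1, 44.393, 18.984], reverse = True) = [44.393, 28.526, 18.984, 14.057, 13.1]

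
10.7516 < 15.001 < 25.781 True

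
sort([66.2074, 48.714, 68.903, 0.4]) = [0.4, 48.714, 66.2074, 68.903]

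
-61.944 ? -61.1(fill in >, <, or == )<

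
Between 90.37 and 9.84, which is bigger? 90.37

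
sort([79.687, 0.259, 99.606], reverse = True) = [99.606, 79.687, 0.259]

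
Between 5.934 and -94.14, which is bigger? 5.934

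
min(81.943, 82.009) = 81.943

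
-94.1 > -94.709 True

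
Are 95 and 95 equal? Yes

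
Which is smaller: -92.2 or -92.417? -92.417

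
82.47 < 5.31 False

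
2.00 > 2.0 False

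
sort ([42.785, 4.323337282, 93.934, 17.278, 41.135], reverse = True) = [93.934, 42.785, 41.135, 17.278, 4.323337282]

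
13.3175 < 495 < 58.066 False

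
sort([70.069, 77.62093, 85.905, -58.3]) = [-58.3, 70.069, 77.62093, 85.905]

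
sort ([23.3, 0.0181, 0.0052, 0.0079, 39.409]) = [0.0052, 0.0079, 0.0181, 23.3, 39.409]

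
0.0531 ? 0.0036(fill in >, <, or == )>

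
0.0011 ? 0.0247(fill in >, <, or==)<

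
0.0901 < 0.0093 False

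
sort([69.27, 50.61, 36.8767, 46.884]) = [36.8767, 46.884, 50.61, 69.27]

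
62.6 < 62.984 True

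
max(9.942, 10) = 10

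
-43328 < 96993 True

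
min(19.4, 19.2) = 19.2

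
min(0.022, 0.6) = 0.022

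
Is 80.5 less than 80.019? No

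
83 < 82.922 False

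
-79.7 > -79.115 False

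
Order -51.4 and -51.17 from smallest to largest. -51.4, -51.17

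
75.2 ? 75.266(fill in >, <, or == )<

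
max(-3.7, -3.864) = -3.7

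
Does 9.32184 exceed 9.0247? Yes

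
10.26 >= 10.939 False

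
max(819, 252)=819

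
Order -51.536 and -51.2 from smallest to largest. -51.536, -51.2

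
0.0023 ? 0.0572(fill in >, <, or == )<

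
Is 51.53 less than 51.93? Yes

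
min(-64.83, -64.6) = -64.83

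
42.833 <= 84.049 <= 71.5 False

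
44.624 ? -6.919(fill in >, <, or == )>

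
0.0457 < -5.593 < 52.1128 False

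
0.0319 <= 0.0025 False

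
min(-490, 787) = -490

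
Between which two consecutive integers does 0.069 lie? 0 and 1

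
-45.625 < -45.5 True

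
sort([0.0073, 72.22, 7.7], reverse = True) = [72.22, 7.7, 0.0073]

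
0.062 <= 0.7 True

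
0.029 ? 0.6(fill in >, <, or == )<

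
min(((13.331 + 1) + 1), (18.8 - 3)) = 15.331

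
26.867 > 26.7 True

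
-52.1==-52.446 False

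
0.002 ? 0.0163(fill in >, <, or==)<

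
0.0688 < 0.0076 False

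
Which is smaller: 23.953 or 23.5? 23.5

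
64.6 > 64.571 True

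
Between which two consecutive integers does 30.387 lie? 30 and 31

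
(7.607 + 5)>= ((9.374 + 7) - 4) True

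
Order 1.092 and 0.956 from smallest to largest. 0.956, 1.092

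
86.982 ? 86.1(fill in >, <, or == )>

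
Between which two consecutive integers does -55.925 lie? -56 and -55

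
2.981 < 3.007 True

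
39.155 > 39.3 False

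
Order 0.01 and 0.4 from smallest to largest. 0.01, 0.4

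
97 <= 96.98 False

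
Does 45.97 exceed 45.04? Yes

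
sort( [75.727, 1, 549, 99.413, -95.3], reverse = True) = [549, 99.413, 75.727, 1, -95.3]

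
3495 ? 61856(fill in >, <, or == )<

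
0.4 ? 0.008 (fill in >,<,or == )>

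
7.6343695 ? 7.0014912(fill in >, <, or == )>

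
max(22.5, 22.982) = 22.982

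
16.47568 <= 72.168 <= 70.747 False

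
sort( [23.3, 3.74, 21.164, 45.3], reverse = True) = [45.3, 23.3, 21.164, 3.74]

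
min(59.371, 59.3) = 59.3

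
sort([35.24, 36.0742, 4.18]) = [4.18, 35.24, 36.0742]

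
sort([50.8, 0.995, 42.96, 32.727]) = [0.995, 32.727, 42.96, 50.8]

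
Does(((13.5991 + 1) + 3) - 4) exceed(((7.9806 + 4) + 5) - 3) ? No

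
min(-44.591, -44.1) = -44.591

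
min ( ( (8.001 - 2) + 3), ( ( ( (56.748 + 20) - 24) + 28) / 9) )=8.972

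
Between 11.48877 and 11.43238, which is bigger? 11.48877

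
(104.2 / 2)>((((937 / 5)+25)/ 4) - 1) False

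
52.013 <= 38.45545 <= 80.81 False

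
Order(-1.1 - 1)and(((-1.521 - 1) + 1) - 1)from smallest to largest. (((-1.521 - 1) + 1) - 1), (-1.1 - 1)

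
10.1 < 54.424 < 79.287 True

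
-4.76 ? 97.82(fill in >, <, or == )<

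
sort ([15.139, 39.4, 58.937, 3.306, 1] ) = [1, 3.306, 15.139, 39.4, 58.937]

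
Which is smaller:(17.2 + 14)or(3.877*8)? (3.877*8)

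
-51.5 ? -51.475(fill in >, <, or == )<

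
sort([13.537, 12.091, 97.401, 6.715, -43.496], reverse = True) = [97.401, 13.537, 12.091, 6.715, -43.496]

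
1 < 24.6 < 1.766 False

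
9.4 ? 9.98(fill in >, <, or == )<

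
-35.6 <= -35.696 False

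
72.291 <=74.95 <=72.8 False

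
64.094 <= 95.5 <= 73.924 False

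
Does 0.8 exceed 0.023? Yes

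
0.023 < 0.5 True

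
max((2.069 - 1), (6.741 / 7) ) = 1.069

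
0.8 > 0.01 True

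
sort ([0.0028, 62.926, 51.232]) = [0.0028, 51.232, 62.926]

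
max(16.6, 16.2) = 16.6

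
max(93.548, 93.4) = 93.548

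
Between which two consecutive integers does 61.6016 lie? 61 and 62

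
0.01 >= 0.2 False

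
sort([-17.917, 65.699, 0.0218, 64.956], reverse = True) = [65.699, 64.956, 0.0218, -17.917]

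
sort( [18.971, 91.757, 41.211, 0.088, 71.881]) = [0.088, 18.971, 41.211, 71.881, 91.757]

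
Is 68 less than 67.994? No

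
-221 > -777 True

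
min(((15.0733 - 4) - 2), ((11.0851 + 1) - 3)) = 9.0733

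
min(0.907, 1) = 0.907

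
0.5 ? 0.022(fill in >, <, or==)>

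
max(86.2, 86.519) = 86.519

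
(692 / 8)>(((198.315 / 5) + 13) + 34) False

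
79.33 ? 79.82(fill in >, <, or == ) <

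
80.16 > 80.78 False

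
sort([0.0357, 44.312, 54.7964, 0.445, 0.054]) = [0.0357, 0.054, 0.445, 44.312, 54.7964]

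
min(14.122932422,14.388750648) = 14.122932422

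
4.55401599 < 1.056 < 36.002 False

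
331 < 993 True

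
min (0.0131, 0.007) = 0.007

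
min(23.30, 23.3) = 23.30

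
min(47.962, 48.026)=47.962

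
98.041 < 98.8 True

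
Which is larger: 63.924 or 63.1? 63.924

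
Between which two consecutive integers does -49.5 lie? -50 and -49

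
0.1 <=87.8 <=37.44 False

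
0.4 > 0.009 True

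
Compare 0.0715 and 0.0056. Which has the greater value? 0.0715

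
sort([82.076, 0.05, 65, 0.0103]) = [0.0103, 0.05, 65, 82.076]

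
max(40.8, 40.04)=40.8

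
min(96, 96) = 96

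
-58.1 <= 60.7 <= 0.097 False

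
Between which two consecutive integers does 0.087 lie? 0 and 1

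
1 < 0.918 False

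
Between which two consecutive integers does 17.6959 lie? 17 and 18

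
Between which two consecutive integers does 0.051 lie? 0 and 1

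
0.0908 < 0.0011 False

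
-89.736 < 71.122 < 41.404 False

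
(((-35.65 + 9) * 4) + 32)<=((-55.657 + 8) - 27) False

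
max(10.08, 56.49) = 56.49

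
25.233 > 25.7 False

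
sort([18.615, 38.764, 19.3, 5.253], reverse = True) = [38.764, 19.3, 18.615, 5.253]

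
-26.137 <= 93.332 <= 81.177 False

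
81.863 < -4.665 False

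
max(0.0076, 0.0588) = 0.0588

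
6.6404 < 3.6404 False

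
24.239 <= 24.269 True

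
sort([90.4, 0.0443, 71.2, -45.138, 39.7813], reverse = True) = [90.4, 71.2, 39.7813, 0.0443, -45.138]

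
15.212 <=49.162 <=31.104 False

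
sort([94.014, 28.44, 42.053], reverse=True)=[94.014, 42.053, 28.44]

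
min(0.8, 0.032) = 0.032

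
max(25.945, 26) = 26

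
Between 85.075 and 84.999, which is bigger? 85.075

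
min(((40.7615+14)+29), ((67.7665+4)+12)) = 83.7615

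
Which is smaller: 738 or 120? 120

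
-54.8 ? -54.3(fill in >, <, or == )<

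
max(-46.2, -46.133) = -46.133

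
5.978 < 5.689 False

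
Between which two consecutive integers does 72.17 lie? 72 and 73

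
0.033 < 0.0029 False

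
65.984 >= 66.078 False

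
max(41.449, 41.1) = 41.449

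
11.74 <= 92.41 True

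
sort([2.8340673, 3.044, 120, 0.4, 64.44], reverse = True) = [120, 64.44, 3.044, 2.8340673, 0.4]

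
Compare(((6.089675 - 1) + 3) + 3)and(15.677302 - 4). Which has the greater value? (15.677302 - 4)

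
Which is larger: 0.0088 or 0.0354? 0.0354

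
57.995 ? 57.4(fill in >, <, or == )>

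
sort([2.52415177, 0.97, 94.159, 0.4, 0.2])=[0.2, 0.4, 0.97, 2.52415177, 94.159]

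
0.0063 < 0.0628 True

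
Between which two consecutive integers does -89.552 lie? -90 and -89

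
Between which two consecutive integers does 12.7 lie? 12 and 13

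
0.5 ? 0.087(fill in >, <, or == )>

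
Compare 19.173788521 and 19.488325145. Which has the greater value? 19.488325145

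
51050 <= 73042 True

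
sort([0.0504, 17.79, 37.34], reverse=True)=[37.34, 17.79, 0.0504]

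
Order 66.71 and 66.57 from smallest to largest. 66.57, 66.71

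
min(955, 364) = 364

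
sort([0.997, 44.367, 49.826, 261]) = [0.997, 44.367, 49.826, 261]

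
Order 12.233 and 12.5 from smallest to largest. 12.233, 12.5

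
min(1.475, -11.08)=-11.08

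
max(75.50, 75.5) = 75.5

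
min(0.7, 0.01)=0.01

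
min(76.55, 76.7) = 76.55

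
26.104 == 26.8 False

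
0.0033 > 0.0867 False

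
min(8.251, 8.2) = 8.2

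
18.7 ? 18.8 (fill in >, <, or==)<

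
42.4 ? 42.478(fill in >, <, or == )<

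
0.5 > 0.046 True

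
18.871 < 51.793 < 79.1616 True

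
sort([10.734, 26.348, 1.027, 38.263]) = [1.027, 10.734, 26.348, 38.263]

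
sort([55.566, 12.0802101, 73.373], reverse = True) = [73.373, 55.566, 12.0802101]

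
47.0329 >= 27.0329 True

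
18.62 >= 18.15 True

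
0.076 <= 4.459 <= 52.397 True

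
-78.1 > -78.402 True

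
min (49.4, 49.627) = 49.4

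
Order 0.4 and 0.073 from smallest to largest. 0.073, 0.4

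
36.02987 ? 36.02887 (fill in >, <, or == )>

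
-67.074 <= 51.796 True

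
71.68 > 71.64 True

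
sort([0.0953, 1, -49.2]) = [-49.2, 0.0953, 1]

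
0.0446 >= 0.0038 True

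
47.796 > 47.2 True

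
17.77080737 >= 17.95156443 False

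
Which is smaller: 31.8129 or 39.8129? 31.8129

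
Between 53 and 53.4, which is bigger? 53.4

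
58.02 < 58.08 True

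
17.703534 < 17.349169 False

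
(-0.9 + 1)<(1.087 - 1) False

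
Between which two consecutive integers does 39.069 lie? 39 and 40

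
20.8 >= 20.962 False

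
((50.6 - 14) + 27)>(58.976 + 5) False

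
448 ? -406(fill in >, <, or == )>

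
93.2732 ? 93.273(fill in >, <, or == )>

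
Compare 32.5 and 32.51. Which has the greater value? 32.51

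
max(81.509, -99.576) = 81.509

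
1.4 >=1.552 False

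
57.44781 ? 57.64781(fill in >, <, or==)<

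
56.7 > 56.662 True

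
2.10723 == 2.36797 False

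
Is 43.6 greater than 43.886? No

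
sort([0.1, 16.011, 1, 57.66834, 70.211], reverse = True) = [70.211, 57.66834, 16.011, 1, 0.1]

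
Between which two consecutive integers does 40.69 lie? 40 and 41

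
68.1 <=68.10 True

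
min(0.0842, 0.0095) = 0.0095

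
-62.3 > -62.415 True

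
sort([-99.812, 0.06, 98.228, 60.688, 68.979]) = [-99.812, 0.06, 60.688, 68.979, 98.228]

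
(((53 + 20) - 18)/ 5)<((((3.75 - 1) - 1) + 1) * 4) False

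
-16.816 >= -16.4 False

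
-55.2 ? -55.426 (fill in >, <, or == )>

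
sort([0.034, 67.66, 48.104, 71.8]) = [0.034, 48.104, 67.66, 71.8]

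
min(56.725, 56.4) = 56.4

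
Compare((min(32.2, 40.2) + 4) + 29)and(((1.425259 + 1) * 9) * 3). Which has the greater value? (((1.425259 + 1) * 9) * 3)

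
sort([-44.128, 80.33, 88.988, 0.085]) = [-44.128, 0.085, 80.33, 88.988]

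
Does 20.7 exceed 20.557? Yes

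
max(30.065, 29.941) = 30.065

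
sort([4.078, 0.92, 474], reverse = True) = [474, 4.078, 0.92]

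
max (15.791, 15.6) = 15.791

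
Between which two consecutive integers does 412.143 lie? 412 and 413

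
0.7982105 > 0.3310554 True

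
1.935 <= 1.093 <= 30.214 False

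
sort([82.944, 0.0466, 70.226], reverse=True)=[82.944, 70.226, 0.0466]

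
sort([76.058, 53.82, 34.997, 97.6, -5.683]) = [-5.683, 34.997, 53.82, 76.058, 97.6]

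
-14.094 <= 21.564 True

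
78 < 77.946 False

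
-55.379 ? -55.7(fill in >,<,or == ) >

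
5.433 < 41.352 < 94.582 True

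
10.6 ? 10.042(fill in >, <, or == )>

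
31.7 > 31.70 False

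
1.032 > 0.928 True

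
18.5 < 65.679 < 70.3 True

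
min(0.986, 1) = 0.986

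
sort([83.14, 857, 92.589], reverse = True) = [857, 92.589, 83.14]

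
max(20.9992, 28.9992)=28.9992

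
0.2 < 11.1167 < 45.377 True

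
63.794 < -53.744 False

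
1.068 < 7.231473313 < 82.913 True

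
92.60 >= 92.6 True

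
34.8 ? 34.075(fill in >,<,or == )>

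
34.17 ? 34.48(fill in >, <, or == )<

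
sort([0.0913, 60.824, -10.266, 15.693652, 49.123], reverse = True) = [60.824, 49.123, 15.693652, 0.0913, -10.266]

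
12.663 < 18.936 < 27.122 True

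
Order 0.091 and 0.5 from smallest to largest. 0.091, 0.5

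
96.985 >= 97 False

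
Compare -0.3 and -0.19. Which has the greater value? -0.19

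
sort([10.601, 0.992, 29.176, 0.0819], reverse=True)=[29.176, 10.601, 0.992, 0.0819]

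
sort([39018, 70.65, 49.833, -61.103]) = [-61.103, 49.833, 70.65, 39018]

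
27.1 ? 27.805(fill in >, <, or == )<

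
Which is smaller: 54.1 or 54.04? 54.04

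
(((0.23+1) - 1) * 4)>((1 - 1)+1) False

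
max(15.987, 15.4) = 15.987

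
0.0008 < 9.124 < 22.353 True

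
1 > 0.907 True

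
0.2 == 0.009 False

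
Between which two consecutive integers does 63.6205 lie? 63 and 64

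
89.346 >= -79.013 True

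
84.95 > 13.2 True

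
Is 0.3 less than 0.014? No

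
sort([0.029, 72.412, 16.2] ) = [0.029, 16.2, 72.412]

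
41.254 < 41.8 True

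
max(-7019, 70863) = 70863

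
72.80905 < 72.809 False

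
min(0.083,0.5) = 0.083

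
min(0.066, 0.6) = 0.066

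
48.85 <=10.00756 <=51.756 False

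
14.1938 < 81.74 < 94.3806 True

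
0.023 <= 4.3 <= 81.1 True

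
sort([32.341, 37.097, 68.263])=[32.341, 37.097, 68.263]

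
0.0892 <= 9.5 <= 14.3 True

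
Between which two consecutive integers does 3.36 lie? 3 and 4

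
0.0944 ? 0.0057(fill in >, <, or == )>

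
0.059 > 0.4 False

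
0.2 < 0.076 False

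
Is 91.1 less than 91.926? Yes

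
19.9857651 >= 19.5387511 True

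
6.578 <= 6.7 True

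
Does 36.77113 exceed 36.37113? Yes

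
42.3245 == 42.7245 False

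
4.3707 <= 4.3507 False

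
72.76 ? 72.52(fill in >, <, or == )>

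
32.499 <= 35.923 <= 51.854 True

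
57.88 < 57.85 False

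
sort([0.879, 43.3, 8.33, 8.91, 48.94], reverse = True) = [48.94, 43.3, 8.91, 8.33, 0.879]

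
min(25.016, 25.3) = 25.016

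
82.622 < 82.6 False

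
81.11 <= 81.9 True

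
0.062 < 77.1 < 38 False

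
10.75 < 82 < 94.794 True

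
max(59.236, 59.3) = 59.3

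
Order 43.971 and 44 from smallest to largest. 43.971, 44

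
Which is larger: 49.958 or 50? 50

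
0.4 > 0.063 True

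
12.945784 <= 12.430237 False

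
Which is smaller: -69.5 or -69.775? -69.775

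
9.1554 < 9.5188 True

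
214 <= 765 True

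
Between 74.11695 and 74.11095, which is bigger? 74.11695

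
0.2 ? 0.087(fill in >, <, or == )>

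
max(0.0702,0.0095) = 0.0702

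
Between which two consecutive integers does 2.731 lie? 2 and 3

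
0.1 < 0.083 False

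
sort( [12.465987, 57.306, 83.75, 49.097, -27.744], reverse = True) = [83.75, 57.306, 49.097, 12.465987, -27.744]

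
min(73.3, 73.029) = 73.029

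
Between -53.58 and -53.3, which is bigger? -53.3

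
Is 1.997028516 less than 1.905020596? No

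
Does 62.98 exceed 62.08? Yes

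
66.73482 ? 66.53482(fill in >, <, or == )>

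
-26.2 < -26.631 False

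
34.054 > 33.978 True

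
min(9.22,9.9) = 9.22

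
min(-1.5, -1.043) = -1.5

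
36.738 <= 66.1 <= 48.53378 False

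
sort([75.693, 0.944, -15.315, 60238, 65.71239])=[-15.315, 0.944, 65.71239, 75.693, 60238]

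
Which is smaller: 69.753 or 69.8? 69.753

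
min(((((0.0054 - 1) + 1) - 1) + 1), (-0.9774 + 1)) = 0.0054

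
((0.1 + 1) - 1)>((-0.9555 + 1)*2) True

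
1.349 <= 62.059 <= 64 True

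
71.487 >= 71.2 True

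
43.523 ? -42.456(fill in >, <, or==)>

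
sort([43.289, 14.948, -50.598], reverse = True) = [43.289, 14.948, -50.598]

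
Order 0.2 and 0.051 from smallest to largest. 0.051, 0.2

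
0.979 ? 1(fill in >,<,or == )<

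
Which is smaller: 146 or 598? 146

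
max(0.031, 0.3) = 0.3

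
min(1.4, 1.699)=1.4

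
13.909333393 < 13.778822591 False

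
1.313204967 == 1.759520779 False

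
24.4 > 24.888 False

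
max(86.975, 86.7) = 86.975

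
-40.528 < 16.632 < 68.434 True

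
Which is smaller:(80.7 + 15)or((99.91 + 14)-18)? (80.7 + 15)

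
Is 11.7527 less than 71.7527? Yes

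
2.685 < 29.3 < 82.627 True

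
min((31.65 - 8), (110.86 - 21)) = 23.65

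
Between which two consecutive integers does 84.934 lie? 84 and 85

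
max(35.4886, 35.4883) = 35.4886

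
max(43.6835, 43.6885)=43.6885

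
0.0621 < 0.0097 False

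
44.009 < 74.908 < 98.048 True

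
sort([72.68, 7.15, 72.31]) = [7.15, 72.31, 72.68]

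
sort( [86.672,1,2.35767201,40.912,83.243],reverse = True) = [86.672,83.243,40.912,2.35767201,1]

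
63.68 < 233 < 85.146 False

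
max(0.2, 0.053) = 0.2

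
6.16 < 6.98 True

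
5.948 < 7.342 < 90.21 True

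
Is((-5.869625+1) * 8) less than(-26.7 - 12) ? Yes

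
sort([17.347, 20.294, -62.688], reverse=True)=[20.294, 17.347, -62.688]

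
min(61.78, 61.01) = 61.01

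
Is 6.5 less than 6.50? No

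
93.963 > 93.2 True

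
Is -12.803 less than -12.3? Yes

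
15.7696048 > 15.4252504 True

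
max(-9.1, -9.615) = -9.1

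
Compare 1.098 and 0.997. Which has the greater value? 1.098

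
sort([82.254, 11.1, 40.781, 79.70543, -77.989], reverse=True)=[82.254, 79.70543, 40.781, 11.1, -77.989]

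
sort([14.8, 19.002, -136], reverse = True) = [19.002, 14.8, -136]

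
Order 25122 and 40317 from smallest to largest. 25122, 40317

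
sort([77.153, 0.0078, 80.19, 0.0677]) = [0.0078, 0.0677, 77.153, 80.19]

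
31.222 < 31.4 True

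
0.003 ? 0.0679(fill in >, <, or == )<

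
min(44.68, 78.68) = 44.68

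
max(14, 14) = 14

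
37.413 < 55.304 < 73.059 True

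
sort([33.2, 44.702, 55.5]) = [33.2, 44.702, 55.5]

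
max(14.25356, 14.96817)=14.96817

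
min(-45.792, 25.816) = -45.792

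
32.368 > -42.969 True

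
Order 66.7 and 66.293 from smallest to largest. 66.293, 66.7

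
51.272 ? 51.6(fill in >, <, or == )<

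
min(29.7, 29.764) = 29.7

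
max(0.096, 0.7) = 0.7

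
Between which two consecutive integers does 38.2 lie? 38 and 39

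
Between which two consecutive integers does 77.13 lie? 77 and 78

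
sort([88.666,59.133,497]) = [59.133,88.666,497]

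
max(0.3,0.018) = 0.3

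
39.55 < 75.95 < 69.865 False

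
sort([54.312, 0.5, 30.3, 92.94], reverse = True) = [92.94, 54.312, 30.3, 0.5]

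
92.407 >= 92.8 False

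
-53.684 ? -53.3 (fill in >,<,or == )<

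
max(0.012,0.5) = 0.5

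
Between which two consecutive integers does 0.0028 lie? 0 and 1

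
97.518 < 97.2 False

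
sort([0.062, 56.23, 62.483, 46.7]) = [0.062, 46.7, 56.23, 62.483]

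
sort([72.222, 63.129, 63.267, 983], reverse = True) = [983, 72.222, 63.267, 63.129]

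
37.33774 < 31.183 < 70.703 False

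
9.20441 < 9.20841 True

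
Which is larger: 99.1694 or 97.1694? 99.1694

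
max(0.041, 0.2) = 0.2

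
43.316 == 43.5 False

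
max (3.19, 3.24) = 3.24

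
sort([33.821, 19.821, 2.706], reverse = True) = [33.821, 19.821, 2.706]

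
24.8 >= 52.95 False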